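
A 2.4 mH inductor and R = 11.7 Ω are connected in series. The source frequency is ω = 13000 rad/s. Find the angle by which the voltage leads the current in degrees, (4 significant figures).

69.44°

X_L = ωL = 31.20 Ω
Z = 11.70 + j31.20 Ω
|Z| = √(11.70² + 31.20²) = 33.32 Ω
∠Z = arctan(31.20/11.70) = 69.44°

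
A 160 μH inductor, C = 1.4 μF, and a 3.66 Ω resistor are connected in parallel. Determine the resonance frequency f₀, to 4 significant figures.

ω₀ = 1/√(LC) = 1/√(0.00016 × 1.4e-06) = 66820 rad/s
f₀ = ω₀/(2π) = 10.63 kHz

10.63 kHz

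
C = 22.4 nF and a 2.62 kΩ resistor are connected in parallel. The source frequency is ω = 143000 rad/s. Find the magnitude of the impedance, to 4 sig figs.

310.0 Ω

X_C = 1/(ωC) = 312.2 Ω
Parallel: admittances add. Y = 1/R + jωC
Y = (0.0003817 + j0.003203) S
|Y| = 0.003226 S → |Z| = 1/|Y| = 310.0 Ω, ∠Z = −∠Y = -83.20°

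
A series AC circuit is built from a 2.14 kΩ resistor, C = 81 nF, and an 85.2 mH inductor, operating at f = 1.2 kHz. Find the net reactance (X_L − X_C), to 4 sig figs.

ω = 2πf = 7540 rad/s
X_L = ωL = 642.4 Ω
X_C = 1/(ωC) = 1637 Ω
X = 642.4 − 1637 = -995.0 Ω

-995.0 Ω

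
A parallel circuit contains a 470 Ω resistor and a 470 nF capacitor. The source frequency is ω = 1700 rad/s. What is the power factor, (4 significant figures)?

0.9362

X_C = 1/(ωC) = 1252 Ω
Parallel: admittances add. Y = 1/R + jωC
Y = (0.002128 + j0.0007990) S
|Y| = 0.002273 S → |Z| = 1/|Y| = 440.0 Ω, ∠Z = −∠Y = -20.58°
cos φ = cos(-20.58°) = 0.9362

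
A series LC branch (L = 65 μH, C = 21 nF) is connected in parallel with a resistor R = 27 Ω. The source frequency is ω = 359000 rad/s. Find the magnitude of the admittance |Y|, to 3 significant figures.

X_L = ωL = 23.3 Ω
X_C = 1/(ωC) = 133 Ω
Branch 1: Z₁ = R = 27.0 Ω
Branch 2 (series LC): Z₂ = j(X_L − X_C) = −j109 Ω
Parallel: Z = Z₁Z₂/(Z₁+Z₂), |Z| = 26.2 Ω, ∠Z = -13.9°
|Y| = 1/|Z| = 38.2 mS

38.2 mS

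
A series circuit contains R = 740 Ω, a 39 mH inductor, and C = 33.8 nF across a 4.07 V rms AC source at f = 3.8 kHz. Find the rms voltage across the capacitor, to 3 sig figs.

ω = 2πf = 23880 rad/s
X_L = ωL = 931 Ω
X_C = 1/(ωC) = 1240 Ω
Net reactance X = X_L − X_C = -308 Ω
Z = 740 − j308 Ω
|Z| = √(740² + 308²) = 802 Ω
I = V/|Z| = 5.08 mA
V_C = I·|Z_C| = 0.00508 × 1240 = 6.29 V

6.29 V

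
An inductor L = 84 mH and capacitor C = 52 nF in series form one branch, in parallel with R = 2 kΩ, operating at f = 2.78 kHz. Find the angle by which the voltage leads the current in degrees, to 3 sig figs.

79.6°

ω = 2πf = 17470 rad/s
X_L = ωL = 1470 Ω
X_C = 1/(ωC) = 1100 Ω
Branch 1: Z₁ = R = 2000 Ω
Branch 2 (series LC): Z₂ = j(X_L − X_C) = j366 Ω
Parallel: Z = Z₁Z₂/(Z₁+Z₂), |Z| = 360 Ω, ∠Z = 79.6°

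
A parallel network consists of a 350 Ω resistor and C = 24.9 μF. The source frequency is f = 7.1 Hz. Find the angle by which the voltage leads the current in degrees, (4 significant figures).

ω = 2πf = 44.61 rad/s
X_C = 1/(ωC) = 900.2 Ω
Parallel: admittances add. Y = 1/R + jωC
Y = (0.002857 + j0.001111) S
|Y| = 0.003065 S → |Z| = 1/|Y| = 326.2 Ω, ∠Z = −∠Y = -21.25°

-21.25°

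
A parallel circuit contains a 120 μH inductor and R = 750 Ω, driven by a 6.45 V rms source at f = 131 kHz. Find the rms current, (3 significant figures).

65.9 mA

ω = 2πf = 823100 rad/s
X_L = ωL = 98.8 Ω
Parallel: admittances add. Y = 1/R + 1/(jωL)
Y = (0.00133 − j0.0101) S
|Y| = 0.0102 S → |Z| = 1/|Y| = 97.9 Ω, ∠Z = −∠Y = 82.5°
I = V/|Z| = 6.45/97.9 = 65.9 mA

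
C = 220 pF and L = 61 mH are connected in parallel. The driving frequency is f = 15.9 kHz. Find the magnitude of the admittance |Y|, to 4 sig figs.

142.1 μS

ω = 2πf = 99900 rad/s
X_L = ωL = 6094 Ω
X_C = 1/(ωC) = 45500 Ω
Parallel: admittances add. Y = 1/(jωL) + jωC
Y = (0 − j0.0001421) S
|Y| = 0.0001421 S → |Z| = 1/|Y| = 7037 Ω, ∠Z = −∠Y = 90.00°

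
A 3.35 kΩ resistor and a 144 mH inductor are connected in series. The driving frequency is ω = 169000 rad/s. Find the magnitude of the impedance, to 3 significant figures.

X_L = ωL = 24300 Ω
Z = 3350 + j24300 Ω
|Z| = √(3350² + 24300²) = 24600 Ω

24600 Ω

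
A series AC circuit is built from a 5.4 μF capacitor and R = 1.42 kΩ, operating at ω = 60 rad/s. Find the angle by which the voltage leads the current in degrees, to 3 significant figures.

-65.3°

X_C = 1/(ωC) = 3090 Ω
Z = 1420 − j3090 Ω
|Z| = √(1420² + 3090²) = 3400 Ω
∠Z = arctan(-3090/1420) = -65.3°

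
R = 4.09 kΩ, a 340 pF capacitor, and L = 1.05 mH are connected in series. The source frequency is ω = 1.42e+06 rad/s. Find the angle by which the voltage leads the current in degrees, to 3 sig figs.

X_L = ωL = 1490 Ω
X_C = 1/(ωC) = 2070 Ω
Net reactance X = X_L − X_C = -580 Ω
Z = 4090 − j580 Ω
|Z| = √(4090² + 580²) = 4130 Ω
∠Z = arctan(-580/4090) = -8.07°

-8.07°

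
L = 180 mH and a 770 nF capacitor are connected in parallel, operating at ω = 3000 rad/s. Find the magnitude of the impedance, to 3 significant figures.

X_L = ωL = 540 Ω
X_C = 1/(ωC) = 433 Ω
Parallel: admittances add. Y = 1/(jωL) + jωC
Y = (0 + j0.000458) S
|Y| = 0.000458 S → |Z| = 1/|Y| = 2180 Ω, ∠Z = −∠Y = -90.0°

2180 Ω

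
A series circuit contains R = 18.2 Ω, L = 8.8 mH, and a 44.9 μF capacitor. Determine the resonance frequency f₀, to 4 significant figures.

ω₀ = 1/√(LC) = 1/√(0.0088 × 4.49e-05) = 1591 rad/s
f₀ = ω₀/(2π) = 253.2 Hz

253.2 Hz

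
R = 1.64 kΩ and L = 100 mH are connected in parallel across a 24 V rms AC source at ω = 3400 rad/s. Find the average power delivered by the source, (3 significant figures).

351 mW

X_L = ωL = 340 Ω
Parallel: admittances add. Y = 1/R + 1/(jωL)
Y = (0.000610 − j0.00294) S
|Y| = 0.00300 S → |Z| = 1/|Y| = 333 Ω, ∠Z = −∠Y = 78.3°
I = V/|Z| = 72.1 mA
P = VI cos φ = 24 × 0.0721 × cos(78.3°) = 351 mW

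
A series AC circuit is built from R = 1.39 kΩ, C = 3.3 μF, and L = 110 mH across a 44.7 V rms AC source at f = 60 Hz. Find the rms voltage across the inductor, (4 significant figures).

ω = 2πf = 377.0 rad/s
X_L = ωL = 41.47 Ω
X_C = 1/(ωC) = 803.8 Ω
Net reactance X = X_L − X_C = -762.3 Ω
Z = 1390 − j762.3 Ω
|Z| = √(1390² + 762.3²) = 1585 Ω
I = V/|Z| = 28.20 mA
V_L = I·|Z_L| = 0.02820 × 41.47 = 1.169 V

1.169 V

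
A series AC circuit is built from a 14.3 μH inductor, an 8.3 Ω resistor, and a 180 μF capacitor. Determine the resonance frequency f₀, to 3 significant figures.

ω₀ = 1/√(LC) = 1/√(1.43e-05 × 0.00018) = 19710 rad/s
f₀ = ω₀/(2π) = 3.14 kHz

3.14 kHz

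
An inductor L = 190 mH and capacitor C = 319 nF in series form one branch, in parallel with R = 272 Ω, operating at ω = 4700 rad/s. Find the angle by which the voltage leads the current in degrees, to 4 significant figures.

X_L = ωL = 893.0 Ω
X_C = 1/(ωC) = 667.0 Ω
Branch 1: Z₁ = R = 272.0 Ω
Branch 2 (series LC): Z₂ = j(X_L − X_C) = j226.0 Ω
Parallel: Z = Z₁Z₂/(Z₁+Z₂), |Z| = 173.8 Ω, ∠Z = 50.27°

50.27°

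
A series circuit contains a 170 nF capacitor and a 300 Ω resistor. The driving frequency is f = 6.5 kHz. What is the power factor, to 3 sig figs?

0.901

ω = 2πf = 40840 rad/s
X_C = 1/(ωC) = 144 Ω
Z = 300 − j144 Ω
|Z| = √(300² + 144²) = 333 Ω
∠Z = arctan(-144/300) = -25.6°
cos φ = cos(-25.6°) = 0.901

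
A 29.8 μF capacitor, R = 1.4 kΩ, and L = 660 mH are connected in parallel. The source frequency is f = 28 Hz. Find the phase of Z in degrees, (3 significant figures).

ω = 2πf = 175.9 rad/s
X_L = ωL = 116 Ω
X_C = 1/(ωC) = 191 Ω
Parallel: admittances add. Y = 1/R + 1/(jωL) + jωC
Y = (0.000714 − j0.00337) S
|Y| = 0.00344 S → |Z| = 1/|Y| = 290 Ω, ∠Z = −∠Y = 78.0°

78.0°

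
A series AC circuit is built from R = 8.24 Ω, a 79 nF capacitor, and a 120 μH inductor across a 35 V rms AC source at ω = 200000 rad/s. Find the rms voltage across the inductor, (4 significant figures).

X_L = ωL = 24.00 Ω
X_C = 1/(ωC) = 63.29 Ω
Net reactance X = X_L − X_C = -39.29 Ω
Z = 8.240 − j39.29 Ω
|Z| = √(8.240² + 39.29²) = 40.15 Ω
I = V/|Z| = 871.8 mA
V_L = I·|Z_L| = 0.8718 × 24.00 = 20.92 V

20.92 V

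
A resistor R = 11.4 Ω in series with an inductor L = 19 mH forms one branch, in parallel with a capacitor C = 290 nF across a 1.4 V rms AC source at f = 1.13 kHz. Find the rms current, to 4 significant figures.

7.473 mA

ω = 2πf = 7100 rad/s
X_L = ωL = 134.9 Ω
X_C = 1/(ωC) = 485.7 Ω
Branch 1 (R+jX_L): Z₁ = 11.40 + j134.9 Ω, |Z₁| = 135.4 Ω
Branch 2 (−jX_C): Z₂ = −j485.7 Ω
Parallel: Z = Z₁Z₂/(Z₁+Z₂), |Z| = 187.3 Ω, ∠Z = 83.31°
I = V/|Z| = 1.4/187.3 = 7.473 mA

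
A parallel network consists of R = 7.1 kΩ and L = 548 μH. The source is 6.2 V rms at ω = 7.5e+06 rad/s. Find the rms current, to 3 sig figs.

1.74 mA

X_L = ωL = 4110 Ω
Parallel: admittances add. Y = 1/R + 1/(jωL)
Y = (0.000141 − j0.000243) S
|Y| = 0.000281 S → |Z| = 1/|Y| = 3560 Ω, ∠Z = −∠Y = 59.9°
I = V/|Z| = 6.2/3560 = 1.74 mA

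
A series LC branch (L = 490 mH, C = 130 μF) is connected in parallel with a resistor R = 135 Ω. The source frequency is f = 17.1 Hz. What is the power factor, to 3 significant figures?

ω = 2πf = 107.4 rad/s
X_L = ωL = 52.6 Ω
X_C = 1/(ωC) = 71.6 Ω
Branch 1: Z₁ = R = 135 Ω
Branch 2 (series LC): Z₂ = j(X_L − X_C) = −j18.9 Ω
Parallel: Z = Z₁Z₂/(Z₁+Z₂), |Z| = 18.8 Ω, ∠Z = -82.0°
cos φ = cos(-82.0°) = 0.139

0.139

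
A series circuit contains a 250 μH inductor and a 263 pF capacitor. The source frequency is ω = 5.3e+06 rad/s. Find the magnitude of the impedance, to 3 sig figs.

608 Ω

X_L = ωL = 1320 Ω
X_C = 1/(ωC) = 717 Ω
Net reactance X = X_L − X_C = 608 Ω
Z = j608 Ω
|Z| = √(0² + 608²) = 608 Ω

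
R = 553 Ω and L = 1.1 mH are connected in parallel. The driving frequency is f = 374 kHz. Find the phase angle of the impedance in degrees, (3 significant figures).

ω = 2πf = 2.35e+06 rad/s
X_L = ωL = 2580 Ω
Parallel: admittances add. Y = 1/R + 1/(jωL)
Y = (0.00181 − j0.000387) S
|Y| = 0.00185 S → |Z| = 1/|Y| = 541 Ω, ∠Z = −∠Y = 12.1°

12.1°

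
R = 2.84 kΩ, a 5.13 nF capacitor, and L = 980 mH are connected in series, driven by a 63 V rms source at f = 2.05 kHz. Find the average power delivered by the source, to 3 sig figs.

ω = 2πf = 12880 rad/s
X_L = ωL = 12600 Ω
X_C = 1/(ωC) = 15100 Ω
Net reactance X = X_L − X_C = -2510 Ω
Z = 2840 − j2510 Ω
|Z| = √(2840² + 2510²) = 3790 Ω
∠Z = arctan(-2510/2840) = -41.5°
I = V/|Z| = 16.6 mA
P = VI cos φ = 63 × 0.0166 × cos(-41.5°) = 784 mW

784 mW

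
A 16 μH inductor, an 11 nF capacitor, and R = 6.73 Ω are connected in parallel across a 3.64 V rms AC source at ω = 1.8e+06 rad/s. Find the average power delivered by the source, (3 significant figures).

X_L = ωL = 28.8 Ω
X_C = 1/(ωC) = 50.5 Ω
Parallel: admittances add. Y = 1/R + 1/(jωL) + jωC
Y = (0.149 − j0.0149) S
|Y| = 0.149 S → |Z| = 1/|Y| = 6.70 Ω, ∠Z = −∠Y = 5.73°
I = V/|Z| = 544 mA
P = VI cos φ = 3.64 × 0.544 × cos(5.73°) = 1.97 W

1.97 W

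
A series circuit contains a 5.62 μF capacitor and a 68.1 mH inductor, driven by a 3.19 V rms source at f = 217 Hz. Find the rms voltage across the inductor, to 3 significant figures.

ω = 2πf = 1363 rad/s
X_L = ωL = 92.9 Ω
X_C = 1/(ωC) = 131 Ω
Net reactance X = X_L − X_C = -37.7 Ω
Z = − j37.7 Ω
|Z| = √(0² + 37.7²) = 37.7 Ω
I = V/|Z| = 84.7 mA
V_L = I·|Z_L| = 0.0847 × 92.9 = 7.87 V

7.87 V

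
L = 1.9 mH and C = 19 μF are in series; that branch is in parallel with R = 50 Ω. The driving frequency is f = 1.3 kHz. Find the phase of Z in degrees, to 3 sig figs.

79.7°

ω = 2πf = 8168 rad/s
X_L = ωL = 15.5 Ω
X_C = 1/(ωC) = 6.44 Ω
Branch 1: Z₁ = R = 50.0 Ω
Branch 2 (series LC): Z₂ = j(X_L − X_C) = j9.08 Ω
Parallel: Z = Z₁Z₂/(Z₁+Z₂), |Z| = 8.93 Ω, ∠Z = 79.7°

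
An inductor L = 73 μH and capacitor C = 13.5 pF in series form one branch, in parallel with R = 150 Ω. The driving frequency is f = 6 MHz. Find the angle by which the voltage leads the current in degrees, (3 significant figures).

ω = 2πf = 3.77e+07 rad/s
X_L = ωL = 2750 Ω
X_C = 1/(ωC) = 1960 Ω
Branch 1: Z₁ = R = 150 Ω
Branch 2 (series LC): Z₂ = j(X_L − X_C) = j787 Ω
Parallel: Z = Z₁Z₂/(Z₁+Z₂), |Z| = 147 Ω, ∠Z = 10.8°

10.8°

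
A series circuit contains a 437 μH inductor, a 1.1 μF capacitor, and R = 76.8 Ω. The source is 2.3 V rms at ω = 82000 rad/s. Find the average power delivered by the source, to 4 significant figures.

X_L = ωL = 35.83 Ω
X_C = 1/(ωC) = 11.09 Ω
Net reactance X = X_L − X_C = 24.75 Ω
Z = 76.80 + j24.75 Ω
|Z| = √(76.80² + 24.75²) = 80.69 Ω
∠Z = arctan(24.75/76.80) = 17.86°
I = V/|Z| = 28.50 mA
P = VI cos φ = 2.3 × 0.02850 × cos(17.86°) = 62.40 mW

62.40 mW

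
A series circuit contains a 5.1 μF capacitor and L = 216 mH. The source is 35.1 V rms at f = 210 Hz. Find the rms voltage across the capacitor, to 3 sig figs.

ω = 2πf = 1319 rad/s
X_L = ωL = 285 Ω
X_C = 1/(ωC) = 149 Ω
Net reactance X = X_L − X_C = 136 Ω
Z = j136 Ω
|Z| = √(0² + 136²) = 136 Ω
I = V/|Z| = 257 mA
V_C = I·|Z_C| = 0.257 × 149 = 38.2 V

38.2 V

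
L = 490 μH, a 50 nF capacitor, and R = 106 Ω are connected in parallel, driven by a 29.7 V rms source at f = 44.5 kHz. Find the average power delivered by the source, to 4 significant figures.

8.322 W

ω = 2πf = 279600 rad/s
X_L = ωL = 137.0 Ω
X_C = 1/(ωC) = 71.53 Ω
Parallel: admittances add. Y = 1/R + 1/(jωL) + jωC
Y = (0.009434 + j0.006681) S
|Y| = 0.01156 S → |Z| = 1/|Y| = 86.50 Ω, ∠Z = −∠Y = -35.31°
I = V/|Z| = 343.3 mA
P = VI cos φ = 29.7 × 0.3433 × cos(-35.31°) = 8.322 W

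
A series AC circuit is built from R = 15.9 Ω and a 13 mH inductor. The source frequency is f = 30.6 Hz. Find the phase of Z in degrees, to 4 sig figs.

8.934°

ω = 2πf = 192.3 rad/s
X_L = ωL = 2.499 Ω
Z = 15.90 + j2.499 Ω
|Z| = √(15.90² + 2.499²) = 16.10 Ω
∠Z = arctan(2.499/15.90) = 8.934°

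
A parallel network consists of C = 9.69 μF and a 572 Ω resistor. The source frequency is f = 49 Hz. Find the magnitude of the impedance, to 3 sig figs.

ω = 2πf = 307.9 rad/s
X_C = 1/(ωC) = 335 Ω
Parallel: admittances add. Y = 1/R + jωC
Y = (0.00175 + j0.00298) S
|Y| = 0.00346 S → |Z| = 1/|Y| = 289 Ω, ∠Z = −∠Y = -59.6°

289 Ω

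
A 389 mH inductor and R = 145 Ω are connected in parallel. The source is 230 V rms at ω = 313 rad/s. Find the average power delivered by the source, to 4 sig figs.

X_L = ωL = 121.8 Ω
Parallel: admittances add. Y = 1/R + 1/(jωL)
Y = (0.006897 − j0.008213) S
|Y| = 0.01072 S → |Z| = 1/|Y| = 93.24 Ω, ∠Z = −∠Y = 49.98°
I = V/|Z| = 2.467 A
P = VI cos φ = 230 × 2.467 × cos(49.98°) = 364.8 W

364.8 W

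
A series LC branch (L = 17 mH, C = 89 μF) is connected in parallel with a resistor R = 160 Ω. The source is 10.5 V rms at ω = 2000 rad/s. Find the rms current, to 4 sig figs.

X_L = ωL = 34.00 Ω
X_C = 1/(ωC) = 5.618 Ω
Branch 1: Z₁ = R = 160.0 Ω
Branch 2 (series LC): Z₂ = j(X_L − X_C) = j28.38 Ω
Parallel: Z = Z₁Z₂/(Z₁+Z₂), |Z| = 27.95 Ω, ∠Z = 79.94°
I = V/|Z| = 10.5/27.95 = 375.7 mA

375.7 mA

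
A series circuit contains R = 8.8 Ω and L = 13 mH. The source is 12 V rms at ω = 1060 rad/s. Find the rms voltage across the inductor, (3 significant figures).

10.1 V

X_L = ωL = 13.8 Ω
Z = 8.80 + j13.8 Ω
|Z| = √(8.80² + 13.8²) = 16.4 Ω
I = V/|Z| = 734 mA
V_L = I·|Z_L| = 0.734 × 13.8 = 10.1 V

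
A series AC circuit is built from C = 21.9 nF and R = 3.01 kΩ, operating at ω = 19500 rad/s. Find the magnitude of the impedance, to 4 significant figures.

X_C = 1/(ωC) = 2342 Ω
Z = 3010 − j2342 Ω
|Z| = √(3010² + 2342²) = 3814 Ω

3814 Ω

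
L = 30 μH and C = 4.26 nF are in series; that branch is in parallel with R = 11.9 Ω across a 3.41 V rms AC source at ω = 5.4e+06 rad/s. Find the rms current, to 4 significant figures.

X_L = ωL = 162.0 Ω
X_C = 1/(ωC) = 43.47 Ω
Branch 1: Z₁ = R = 11.90 Ω
Branch 2 (series LC): Z₂ = j(X_L − X_C) = j118.5 Ω
Parallel: Z = Z₁Z₂/(Z₁+Z₂), |Z| = 11.84 Ω, ∠Z = 5.733°
I = V/|Z| = 3.41/11.84 = 288.0 mA

288.0 mA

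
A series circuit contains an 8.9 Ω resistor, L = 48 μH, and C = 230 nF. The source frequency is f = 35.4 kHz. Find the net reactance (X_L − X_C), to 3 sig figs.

-8.87 Ω

ω = 2πf = 222400 rad/s
X_L = ωL = 10.7 Ω
X_C = 1/(ωC) = 19.5 Ω
X = 10.7 − 19.5 = -8.87 Ω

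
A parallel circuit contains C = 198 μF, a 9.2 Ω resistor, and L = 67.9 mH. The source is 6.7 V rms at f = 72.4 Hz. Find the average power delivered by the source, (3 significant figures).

4.88 W

ω = 2πf = 454.9 rad/s
X_L = ωL = 30.9 Ω
X_C = 1/(ωC) = 11.1 Ω
Parallel: admittances add. Y = 1/R + 1/(jωL) + jωC
Y = (0.109 + j0.0577) S
|Y| = 0.123 S → |Z| = 1/|Y| = 8.13 Ω, ∠Z = −∠Y = -28.0°
I = V/|Z| = 824 mA
P = VI cos φ = 6.7 × 0.824 × cos(-28.0°) = 4.88 W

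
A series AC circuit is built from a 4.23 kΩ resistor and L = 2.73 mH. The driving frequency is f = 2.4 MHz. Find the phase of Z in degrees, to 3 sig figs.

ω = 2πf = 1.508e+07 rad/s
X_L = ωL = 41200 Ω
Z = 4230 + j41200 Ω
|Z| = √(4230² + 41200²) = 41400 Ω
∠Z = arctan(41200/4230) = 84.1°

84.1°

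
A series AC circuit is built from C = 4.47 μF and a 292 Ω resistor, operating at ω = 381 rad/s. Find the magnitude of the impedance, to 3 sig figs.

X_C = 1/(ωC) = 587 Ω
Z = 292 − j587 Ω
|Z| = √(292² + 587²) = 656 Ω

656 Ω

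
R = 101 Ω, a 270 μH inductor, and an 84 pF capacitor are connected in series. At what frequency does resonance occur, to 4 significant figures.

ω₀ = 1/√(LC) = 1/√(0.00027 × 8.4e-11) = 6.64e+06 rad/s
f₀ = ω₀/(2π) = 1.057 MHz

1.057 MHz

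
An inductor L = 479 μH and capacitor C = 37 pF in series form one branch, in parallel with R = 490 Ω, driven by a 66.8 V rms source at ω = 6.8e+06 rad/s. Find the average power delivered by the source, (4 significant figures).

X_L = ωL = 3257 Ω
X_C = 1/(ωC) = 3975 Ω
Branch 1: Z₁ = R = 490.0 Ω
Branch 2 (series LC): Z₂ = j(X_L − X_C) = −j717.4 Ω
Parallel: Z = Z₁Z₂/(Z₁+Z₂), |Z| = 404.6 Ω, ∠Z = -34.34°
I = V/|Z| = 165.1 mA
P = VI cos φ = 66.8 × 0.1651 × cos(-34.34°) = 9.107 W

9.107 W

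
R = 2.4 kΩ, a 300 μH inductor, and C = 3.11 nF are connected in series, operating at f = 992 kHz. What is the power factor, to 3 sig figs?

ω = 2πf = 6.233e+06 rad/s
X_L = ωL = 1870 Ω
X_C = 1/(ωC) = 51.6 Ω
Net reactance X = X_L − X_C = 1820 Ω
Z = 2400 + j1820 Ω
|Z| = √(2400² + 1820²) = 3010 Ω
∠Z = arctan(1820/2400) = 37.1°
cos φ = cos(37.1°) = 0.797

0.797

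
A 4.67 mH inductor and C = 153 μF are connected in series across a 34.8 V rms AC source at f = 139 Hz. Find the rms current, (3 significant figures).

10.2 A

ω = 2πf = 873.4 rad/s
X_L = ωL = 4.08 Ω
X_C = 1/(ωC) = 7.48 Ω
Net reactance X = X_L − X_C = -3.41 Ω
Z = − j3.41 Ω
|Z| = √(0² + 3.41²) = 3.41 Ω
I = V/|Z| = 34.8/3.41 = 10.2 A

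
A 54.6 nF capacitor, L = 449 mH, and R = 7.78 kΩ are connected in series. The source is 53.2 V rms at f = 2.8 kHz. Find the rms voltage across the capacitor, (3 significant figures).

5.34 V

ω = 2πf = 17590 rad/s
X_L = ωL = 7900 Ω
X_C = 1/(ωC) = 1040 Ω
Net reactance X = X_L − X_C = 6860 Ω
Z = 7780 + j6860 Ω
|Z| = √(7780² + 6860²) = 10400 Ω
I = V/|Z| = 5.13 mA
V_C = I·|Z_C| = 0.00513 × 1040 = 5.34 V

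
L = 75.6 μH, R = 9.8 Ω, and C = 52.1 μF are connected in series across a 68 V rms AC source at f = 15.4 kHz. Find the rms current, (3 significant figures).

ω = 2πf = 96760 rad/s
X_L = ωL = 7.32 Ω
X_C = 1/(ωC) = 0.198 Ω
Net reactance X = X_L − X_C = 7.12 Ω
Z = 9.80 + j7.12 Ω
|Z| = √(9.80² + 7.12²) = 12.1 Ω
I = V/|Z| = 68/12.1 = 5.61 A

5.61 A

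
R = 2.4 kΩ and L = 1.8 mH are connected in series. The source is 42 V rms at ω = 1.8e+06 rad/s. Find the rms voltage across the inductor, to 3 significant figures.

33.7 V

X_L = ωL = 3240 Ω
Z = 2400 + j3240 Ω
|Z| = √(2400² + 3240²) = 4030 Ω
I = V/|Z| = 10.4 mA
V_L = I·|Z_L| = 0.0104 × 3240 = 33.7 V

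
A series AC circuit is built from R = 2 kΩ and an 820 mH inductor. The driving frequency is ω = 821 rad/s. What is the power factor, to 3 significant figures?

X_L = ωL = 673 Ω
Z = 2000 + j673 Ω
|Z| = √(2000² + 673²) = 2110 Ω
∠Z = arctan(673/2000) = 18.6°
cos φ = cos(18.6°) = 0.948

0.948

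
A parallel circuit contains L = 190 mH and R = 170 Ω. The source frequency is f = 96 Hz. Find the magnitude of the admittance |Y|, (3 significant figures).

ω = 2πf = 603.2 rad/s
X_L = ωL = 115 Ω
Parallel: admittances add. Y = 1/R + 1/(jωL)
Y = (0.00588 − j0.00873) S
|Y| = 0.0105 S → |Z| = 1/|Y| = 95.0 Ω, ∠Z = −∠Y = 56.0°

10.5 mS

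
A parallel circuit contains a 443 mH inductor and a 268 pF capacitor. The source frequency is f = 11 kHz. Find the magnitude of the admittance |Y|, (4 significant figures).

ω = 2πf = 69120 rad/s
X_L = ωL = 30620 Ω
X_C = 1/(ωC) = 53990 Ω
Parallel: admittances add. Y = 1/(jωL) + jωC
Y = (0 − j1.414e-05) S
|Y| = 1.414e-05 S → |Z| = 1/|Y| = 70730 Ω, ∠Z = −∠Y = 90.00°

14.14 μS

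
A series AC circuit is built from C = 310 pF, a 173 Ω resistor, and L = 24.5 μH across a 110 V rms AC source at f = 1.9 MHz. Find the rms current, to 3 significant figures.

ω = 2πf = 1.194e+07 rad/s
X_L = ωL = 292 Ω
X_C = 1/(ωC) = 270 Ω
Net reactance X = X_L − X_C = 22.3 Ω
Z = 173 + j22.3 Ω
|Z| = √(173² + 22.3²) = 174 Ω
I = V/|Z| = 110/174 = 631 mA

631 mA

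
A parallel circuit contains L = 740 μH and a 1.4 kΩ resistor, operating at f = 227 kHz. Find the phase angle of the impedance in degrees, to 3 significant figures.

ω = 2πf = 1.426e+06 rad/s
X_L = ωL = 1060 Ω
Parallel: admittances add. Y = 1/R + 1/(jωL)
Y = (0.000714 − j0.000947) S
|Y| = 0.00119 S → |Z| = 1/|Y| = 843 Ω, ∠Z = −∠Y = 53.0°

53.0°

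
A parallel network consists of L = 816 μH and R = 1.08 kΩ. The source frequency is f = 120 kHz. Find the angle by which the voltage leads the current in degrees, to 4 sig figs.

60.33°

ω = 2πf = 754000 rad/s
X_L = ωL = 615.2 Ω
Parallel: admittances add. Y = 1/R + 1/(jωL)
Y = (0.0009259 − j0.001625) S
|Y| = 0.001871 S → |Z| = 1/|Y| = 534.6 Ω, ∠Z = −∠Y = 60.33°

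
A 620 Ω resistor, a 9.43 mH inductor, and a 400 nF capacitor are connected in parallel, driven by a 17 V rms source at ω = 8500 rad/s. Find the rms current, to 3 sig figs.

X_L = ωL = 80.2 Ω
X_C = 1/(ωC) = 294 Ω
Parallel: admittances add. Y = 1/R + 1/(jωL) + jωC
Y = (0.00161 − j0.00908) S
|Y| = 0.00922 S → |Z| = 1/|Y| = 108 Ω, ∠Z = −∠Y = 79.9°
I = V/|Z| = 17/108 = 157 mA

157 mA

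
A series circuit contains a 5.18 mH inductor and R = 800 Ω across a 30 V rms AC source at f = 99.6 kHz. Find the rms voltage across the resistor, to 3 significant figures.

7.19 V

ω = 2πf = 625800 rad/s
X_L = ωL = 3240 Ω
Z = 800 + j3240 Ω
|Z| = √(800² + 3240²) = 3340 Ω
I = V/|Z| = 8.98 mA
V_R = I·|Z_R| = 0.00898 × 800 = 7.19 V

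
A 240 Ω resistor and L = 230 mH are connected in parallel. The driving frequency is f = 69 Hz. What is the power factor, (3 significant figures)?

0.384

ω = 2πf = 433.5 rad/s
X_L = ωL = 99.7 Ω
Parallel: admittances add. Y = 1/R + 1/(jωL)
Y = (0.00417 − j0.0100) S
|Y| = 0.0109 S → |Z| = 1/|Y| = 92.1 Ω, ∠Z = −∠Y = 67.4°
cos φ = cos(67.4°) = 0.384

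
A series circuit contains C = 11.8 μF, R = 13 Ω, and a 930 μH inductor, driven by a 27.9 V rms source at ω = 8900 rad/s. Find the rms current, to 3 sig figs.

2.14 A

X_L = ωL = 8.28 Ω
X_C = 1/(ωC) = 9.52 Ω
Net reactance X = X_L − X_C = -1.24 Ω
Z = 13.0 − j1.24 Ω
|Z| = √(13.0² + 1.24²) = 13.1 Ω
I = V/|Z| = 27.9/13.1 = 2.14 A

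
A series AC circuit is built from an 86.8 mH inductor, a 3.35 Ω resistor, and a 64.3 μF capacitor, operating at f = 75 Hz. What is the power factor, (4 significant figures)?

ω = 2πf = 471.2 rad/s
X_L = ωL = 40.90 Ω
X_C = 1/(ωC) = 33.00 Ω
Net reactance X = X_L − X_C = 7.901 Ω
Z = 3.350 + j7.901 Ω
|Z| = √(3.350² + 7.901²) = 8.582 Ω
∠Z = arctan(7.901/3.350) = 67.02°
cos φ = cos(67.02°) = 0.3904

0.3904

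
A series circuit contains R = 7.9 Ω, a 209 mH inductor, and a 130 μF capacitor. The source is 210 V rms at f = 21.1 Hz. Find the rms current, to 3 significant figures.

6.70 A

ω = 2πf = 132.6 rad/s
X_L = ωL = 27.7 Ω
X_C = 1/(ωC) = 58.0 Ω
Net reactance X = X_L − X_C = -30.3 Ω
Z = 7.90 − j30.3 Ω
|Z| = √(7.90² + 30.3²) = 31.3 Ω
I = V/|Z| = 210/31.3 = 6.70 A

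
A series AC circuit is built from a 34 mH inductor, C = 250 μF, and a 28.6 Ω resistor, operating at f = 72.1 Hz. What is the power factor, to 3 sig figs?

ω = 2πf = 453.0 rad/s
X_L = ωL = 15.4 Ω
X_C = 1/(ωC) = 8.83 Ω
Net reactance X = X_L − X_C = 6.57 Ω
Z = 28.6 + j6.57 Ω
|Z| = √(28.6² + 6.57²) = 29.3 Ω
∠Z = arctan(6.57/28.6) = 12.9°
cos φ = cos(12.9°) = 0.975

0.975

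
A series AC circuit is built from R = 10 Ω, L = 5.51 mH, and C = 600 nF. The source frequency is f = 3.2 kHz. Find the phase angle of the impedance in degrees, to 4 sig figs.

70.28°

ω = 2πf = 20110 rad/s
X_L = ωL = 110.8 Ω
X_C = 1/(ωC) = 82.89 Ω
Net reactance X = X_L − X_C = 27.89 Ω
Z = 10.00 + j27.89 Ω
|Z| = √(10.00² + 27.89²) = 29.63 Ω
∠Z = arctan(27.89/10.00) = 70.28°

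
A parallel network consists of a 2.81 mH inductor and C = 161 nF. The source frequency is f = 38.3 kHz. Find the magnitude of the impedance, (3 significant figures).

ω = 2πf = 240600 rad/s
X_L = ωL = 676 Ω
X_C = 1/(ωC) = 25.8 Ω
Parallel: admittances add. Y = 1/(jωL) + jωC
Y = (0 + j0.0373) S
|Y| = 0.0373 S → |Z| = 1/|Y| = 26.8 Ω, ∠Z = −∠Y = -90.0°

26.8 Ω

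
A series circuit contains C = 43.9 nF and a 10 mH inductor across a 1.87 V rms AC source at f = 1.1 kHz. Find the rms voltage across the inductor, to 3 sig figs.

0.0401 V

ω = 2πf = 6912 rad/s
X_L = ωL = 69.1 Ω
X_C = 1/(ωC) = 3300 Ω
Net reactance X = X_L − X_C = -3230 Ω
Z = − j3230 Ω
|Z| = √(0² + 3230²) = 3230 Ω
I = V/|Z| = 580 μA
V_L = I·|Z_L| = 0.000580 × 69.1 = 0.0401 V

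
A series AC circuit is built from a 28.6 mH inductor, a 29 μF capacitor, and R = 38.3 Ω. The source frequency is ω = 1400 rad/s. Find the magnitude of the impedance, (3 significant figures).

X_L = ωL = 40.0 Ω
X_C = 1/(ωC) = 24.6 Ω
Net reactance X = X_L − X_C = 15.4 Ω
Z = 38.3 + j15.4 Ω
|Z| = √(38.3² + 15.4²) = 41.3 Ω

41.3 Ω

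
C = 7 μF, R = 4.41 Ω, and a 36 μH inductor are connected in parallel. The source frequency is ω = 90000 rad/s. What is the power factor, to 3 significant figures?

0.577

X_L = ωL = 3.24 Ω
X_C = 1/(ωC) = 1.59 Ω
Parallel: admittances add. Y = 1/R + 1/(jωL) + jωC
Y = (0.227 + j0.321) S
|Y| = 0.393 S → |Z| = 1/|Y| = 2.54 Ω, ∠Z = −∠Y = -54.8°
cos φ = cos(-54.8°) = 0.577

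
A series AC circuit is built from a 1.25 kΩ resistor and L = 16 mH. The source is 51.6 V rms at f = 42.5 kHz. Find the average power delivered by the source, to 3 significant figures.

ω = 2πf = 267000 rad/s
X_L = ωL = 4270 Ω
Z = 1250 + j4270 Ω
|Z| = √(1250² + 4270²) = 4450 Ω
∠Z = arctan(4270/1250) = 73.7°
I = V/|Z| = 11.6 mA
P = VI cos φ = 51.6 × 0.0116 × cos(73.7°) = 168 mW

168 mW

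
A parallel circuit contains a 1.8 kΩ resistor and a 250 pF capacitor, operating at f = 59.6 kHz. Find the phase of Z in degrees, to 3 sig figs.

-9.57°

ω = 2πf = 374500 rad/s
X_C = 1/(ωC) = 10700 Ω
Parallel: admittances add. Y = 1/R + jωC
Y = (0.000556 + j9.36e-05) S
|Y| = 0.000563 S → |Z| = 1/|Y| = 1770 Ω, ∠Z = −∠Y = -9.57°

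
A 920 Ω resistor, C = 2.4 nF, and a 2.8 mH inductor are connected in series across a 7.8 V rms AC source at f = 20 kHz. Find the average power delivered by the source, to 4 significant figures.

5.812 mW

ω = 2πf = 125700 rad/s
X_L = ωL = 351.9 Ω
X_C = 1/(ωC) = 3316 Ω
Net reactance X = X_L − X_C = -2964 Ω
Z = 920.0 − j2964 Ω
|Z| = √(920.0² + 2964²) = 3103 Ω
∠Z = arctan(-2964/920.0) = -72.76°
I = V/|Z| = 2.513 mA
P = VI cos φ = 7.8 × 0.002513 × cos(-72.76°) = 5.812 mW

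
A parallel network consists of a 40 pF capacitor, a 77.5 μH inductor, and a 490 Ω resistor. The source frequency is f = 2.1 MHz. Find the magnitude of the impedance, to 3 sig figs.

ω = 2πf = 1.319e+07 rad/s
X_L = ωL = 1020 Ω
X_C = 1/(ωC) = 1890 Ω
Parallel: admittances add. Y = 1/R + 1/(jωL) + jωC
Y = (0.00204 − j0.000450) S
|Y| = 0.00209 S → |Z| = 1/|Y| = 478 Ω, ∠Z = −∠Y = 12.4°

478 Ω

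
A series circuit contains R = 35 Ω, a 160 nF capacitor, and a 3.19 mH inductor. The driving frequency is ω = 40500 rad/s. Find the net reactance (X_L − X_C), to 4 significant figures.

-25.13 Ω

X_L = ωL = 129.2 Ω
X_C = 1/(ωC) = 154.3 Ω
X = 129.2 − 154.3 = -25.13 Ω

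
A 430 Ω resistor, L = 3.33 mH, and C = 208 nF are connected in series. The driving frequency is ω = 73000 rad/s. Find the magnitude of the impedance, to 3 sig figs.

X_L = ωL = 243 Ω
X_C = 1/(ωC) = 65.9 Ω
Net reactance X = X_L − X_C = 177 Ω
Z = 430 + j177 Ω
|Z| = √(430² + 177²) = 465 Ω

465 Ω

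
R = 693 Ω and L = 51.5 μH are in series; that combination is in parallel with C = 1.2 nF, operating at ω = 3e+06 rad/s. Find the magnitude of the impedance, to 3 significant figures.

280 Ω

X_L = ωL = 154 Ω
X_C = 1/(ωC) = 278 Ω
Branch 1 (R+jX_L): Z₁ = 693 + j154 Ω, |Z₁| = 710 Ω
Branch 2 (−jX_C): Z₂ = −j278 Ω
Parallel: Z = Z₁Z₂/(Z₁+Z₂), |Z| = 280 Ω, ∠Z = -67.3°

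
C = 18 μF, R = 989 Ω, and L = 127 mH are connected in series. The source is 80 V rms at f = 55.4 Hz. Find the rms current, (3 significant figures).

80.3 mA

ω = 2πf = 348.1 rad/s
X_L = ωL = 44.2 Ω
X_C = 1/(ωC) = 160 Ω
Net reactance X = X_L − X_C = -115 Ω
Z = 989 − j115 Ω
|Z| = √(989² + 115²) = 996 Ω
I = V/|Z| = 80/996 = 80.3 mA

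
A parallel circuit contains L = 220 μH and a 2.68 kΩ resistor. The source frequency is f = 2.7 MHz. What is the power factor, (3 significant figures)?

0.812

ω = 2πf = 1.696e+07 rad/s
X_L = ωL = 3730 Ω
Parallel: admittances add. Y = 1/R + 1/(jωL)
Y = (0.000373 − j0.000268) S
|Y| = 0.000459 S → |Z| = 1/|Y| = 2180 Ω, ∠Z = −∠Y = 35.7°
cos φ = cos(35.7°) = 0.812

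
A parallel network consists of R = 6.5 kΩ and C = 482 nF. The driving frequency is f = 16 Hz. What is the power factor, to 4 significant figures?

ω = 2πf = 100.5 rad/s
X_C = 1/(ωC) = 20640 Ω
Parallel: admittances add. Y = 1/R + jωC
Y = (0.0001538 + j4.846e-05) S
|Y| = 0.0001613 S → |Z| = 1/|Y| = 6200 Ω, ∠Z = −∠Y = -17.48°
cos φ = cos(-17.48°) = 0.9538

0.9538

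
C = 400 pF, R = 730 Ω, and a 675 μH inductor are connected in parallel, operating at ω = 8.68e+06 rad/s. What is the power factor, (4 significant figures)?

X_L = ωL = 5859 Ω
X_C = 1/(ωC) = 288.0 Ω
Parallel: admittances add. Y = 1/R + 1/(jωL) + jωC
Y = (0.001370 + j0.003301) S
|Y| = 0.003574 S → |Z| = 1/|Y| = 279.8 Ω, ∠Z = −∠Y = -67.46°
cos φ = cos(-67.46°) = 0.3833

0.3833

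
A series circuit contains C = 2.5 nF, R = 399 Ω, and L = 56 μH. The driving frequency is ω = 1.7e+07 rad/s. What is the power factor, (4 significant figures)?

0.3948

X_L = ωL = 952.0 Ω
X_C = 1/(ωC) = 23.53 Ω
Net reactance X = X_L − X_C = 928.5 Ω
Z = 399.0 + j928.5 Ω
|Z| = √(399.0² + 928.5²) = 1011 Ω
∠Z = arctan(928.5/399.0) = 66.74°
cos φ = cos(66.74°) = 0.3948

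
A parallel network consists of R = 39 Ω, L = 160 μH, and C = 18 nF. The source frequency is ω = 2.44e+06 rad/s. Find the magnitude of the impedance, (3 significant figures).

X_L = ωL = 390 Ω
X_C = 1/(ωC) = 22.8 Ω
Parallel: admittances add. Y = 1/R + 1/(jωL) + jωC
Y = (0.0256 + j0.0414) S
|Y| = 0.0487 S → |Z| = 1/|Y| = 20.5 Ω, ∠Z = −∠Y = -58.2°

20.5 Ω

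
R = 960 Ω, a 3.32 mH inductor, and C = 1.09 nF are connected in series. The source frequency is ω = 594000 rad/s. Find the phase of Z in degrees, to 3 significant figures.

24.0°

X_L = ωL = 1970 Ω
X_C = 1/(ωC) = 1540 Ω
Net reactance X = X_L − X_C = 428 Ω
Z = 960 + j428 Ω
|Z| = √(960² + 428²) = 1050 Ω
∠Z = arctan(428/960) = 24.0°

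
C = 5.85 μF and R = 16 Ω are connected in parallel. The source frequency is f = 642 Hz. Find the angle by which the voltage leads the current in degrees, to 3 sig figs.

ω = 2πf = 4034 rad/s
X_C = 1/(ωC) = 42.4 Ω
Parallel: admittances add. Y = 1/R + jωC
Y = (0.0625 + j0.0236) S
|Y| = 0.0668 S → |Z| = 1/|Y| = 15.0 Ω, ∠Z = −∠Y = -20.7°

-20.7°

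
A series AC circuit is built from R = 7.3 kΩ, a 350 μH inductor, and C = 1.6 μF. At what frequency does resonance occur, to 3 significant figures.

6.73 kHz

ω₀ = 1/√(LC) = 1/√(0.00035 × 1.6e-06) = 42260 rad/s
f₀ = ω₀/(2π) = 6.73 kHz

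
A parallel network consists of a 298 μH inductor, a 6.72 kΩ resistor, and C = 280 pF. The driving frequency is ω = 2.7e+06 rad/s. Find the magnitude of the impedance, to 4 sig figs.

X_L = ωL = 804.6 Ω
X_C = 1/(ωC) = 1323 Ω
Parallel: admittances add. Y = 1/R + 1/(jωL) + jωC
Y = (0.0001488 − j0.0004869) S
|Y| = 0.0005091 S → |Z| = 1/|Y| = 1964 Ω, ∠Z = −∠Y = 73.00°

1964 Ω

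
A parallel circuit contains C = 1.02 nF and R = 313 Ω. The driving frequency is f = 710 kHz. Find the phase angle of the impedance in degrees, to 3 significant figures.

-54.9°

ω = 2πf = 4.461e+06 rad/s
X_C = 1/(ωC) = 220 Ω
Parallel: admittances add. Y = 1/R + jωC
Y = (0.00319 + j0.00455) S
|Y| = 0.00556 S → |Z| = 1/|Y| = 180 Ω, ∠Z = −∠Y = -54.9°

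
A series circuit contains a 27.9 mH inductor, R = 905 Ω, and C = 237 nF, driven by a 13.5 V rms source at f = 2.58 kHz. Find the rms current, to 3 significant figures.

14.6 mA

ω = 2πf = 16210 rad/s
X_L = ωL = 452 Ω
X_C = 1/(ωC) = 260 Ω
Net reactance X = X_L − X_C = 192 Ω
Z = 905 + j192 Ω
|Z| = √(905² + 192²) = 925 Ω
I = V/|Z| = 13.5/925 = 14.6 mA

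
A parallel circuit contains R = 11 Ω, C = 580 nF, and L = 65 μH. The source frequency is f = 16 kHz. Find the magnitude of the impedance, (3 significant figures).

ω = 2πf = 100500 rad/s
X_L = ωL = 6.53 Ω
X_C = 1/(ωC) = 17.2 Ω
Parallel: admittances add. Y = 1/R + 1/(jωL) + jωC
Y = (0.0909 − j0.0947) S
|Y| = 0.131 S → |Z| = 1/|Y| = 7.62 Ω, ∠Z = −∠Y = 46.2°

7.62 Ω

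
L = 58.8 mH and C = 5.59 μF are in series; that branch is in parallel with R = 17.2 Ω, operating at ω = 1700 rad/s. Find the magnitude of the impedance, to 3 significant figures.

X_L = ωL = 100 Ω
X_C = 1/(ωC) = 105 Ω
Branch 1: Z₁ = R = 17.2 Ω
Branch 2 (series LC): Z₂ = j(X_L − X_C) = −j5.27 Ω
Parallel: Z = Z₁Z₂/(Z₁+Z₂), |Z| = 5.04 Ω, ∠Z = -73.0°

5.04 Ω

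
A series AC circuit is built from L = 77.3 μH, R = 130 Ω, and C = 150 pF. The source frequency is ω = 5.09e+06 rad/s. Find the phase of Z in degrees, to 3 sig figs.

-81.9°

X_L = ωL = 393 Ω
X_C = 1/(ωC) = 1310 Ω
Net reactance X = X_L − X_C = -916 Ω
Z = 130 − j916 Ω
|Z| = √(130² + 916²) = 925 Ω
∠Z = arctan(-916/130) = -81.9°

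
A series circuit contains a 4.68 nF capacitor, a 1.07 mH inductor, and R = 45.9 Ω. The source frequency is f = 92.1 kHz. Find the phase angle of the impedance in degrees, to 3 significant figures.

79.6°

ω = 2πf = 578700 rad/s
X_L = ωL = 619 Ω
X_C = 1/(ωC) = 369 Ω
Net reactance X = X_L − X_C = 250 Ω
Z = 45.9 + j250 Ω
|Z| = √(45.9² + 250²) = 254 Ω
∠Z = arctan(250/45.9) = 79.6°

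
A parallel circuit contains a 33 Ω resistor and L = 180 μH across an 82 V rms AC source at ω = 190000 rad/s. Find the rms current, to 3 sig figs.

X_L = ωL = 34.2 Ω
Parallel: admittances add. Y = 1/R + 1/(jωL)
Y = (0.0303 − j0.0292) S
|Y| = 0.0421 S → |Z| = 1/|Y| = 23.7 Ω, ∠Z = −∠Y = 44.0°
I = V/|Z| = 82/23.7 = 3.45 A

3.45 A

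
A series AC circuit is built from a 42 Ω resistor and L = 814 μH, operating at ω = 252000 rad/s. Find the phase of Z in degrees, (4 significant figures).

78.43°

X_L = ωL = 205.1 Ω
Z = 42.00 + j205.1 Ω
|Z| = √(42.00² + 205.1²) = 209.4 Ω
∠Z = arctan(205.1/42.00) = 78.43°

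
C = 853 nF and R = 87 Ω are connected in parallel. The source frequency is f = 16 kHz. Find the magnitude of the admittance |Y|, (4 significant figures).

86.52 mS

ω = 2πf = 100500 rad/s
X_C = 1/(ωC) = 11.66 Ω
Parallel: admittances add. Y = 1/R + jωC
Y = (0.01149 + j0.08575) S
|Y| = 0.08652 S → |Z| = 1/|Y| = 11.56 Ω, ∠Z = −∠Y = -82.37°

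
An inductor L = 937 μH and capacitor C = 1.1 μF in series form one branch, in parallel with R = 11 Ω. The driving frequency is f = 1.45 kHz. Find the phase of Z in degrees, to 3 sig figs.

ω = 2πf = 9111 rad/s
X_L = ωL = 8.54 Ω
X_C = 1/(ωC) = 99.8 Ω
Branch 1: Z₁ = R = 11.0 Ω
Branch 2 (series LC): Z₂ = j(X_L − X_C) = −j91.2 Ω
Parallel: Z = Z₁Z₂/(Z₁+Z₂), |Z| = 10.9 Ω, ∠Z = -6.87°

-6.87°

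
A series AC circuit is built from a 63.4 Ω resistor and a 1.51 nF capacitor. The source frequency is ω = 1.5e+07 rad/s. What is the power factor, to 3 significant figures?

X_C = 1/(ωC) = 44.2 Ω
Z = 63.4 − j44.2 Ω
|Z| = √(63.4² + 44.2²) = 77.3 Ω
∠Z = arctan(-44.2/63.4) = -34.9°
cos φ = cos(-34.9°) = 0.821

0.821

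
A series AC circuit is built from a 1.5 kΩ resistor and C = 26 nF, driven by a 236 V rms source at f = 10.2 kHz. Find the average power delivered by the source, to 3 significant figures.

32.0 W

ω = 2πf = 64090 rad/s
X_C = 1/(ωC) = 600 Ω
Z = 1500 − j600 Ω
|Z| = √(1500² + 600²) = 1620 Ω
∠Z = arctan(-600/1500) = -21.8°
I = V/|Z| = 146 mA
P = VI cos φ = 236 × 0.146 × cos(-21.8°) = 32.0 W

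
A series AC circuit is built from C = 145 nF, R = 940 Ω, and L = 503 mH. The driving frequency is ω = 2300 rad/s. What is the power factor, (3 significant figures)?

X_L = ωL = 1160 Ω
X_C = 1/(ωC) = 3000 Ω
Net reactance X = X_L − X_C = -1840 Ω
Z = 940 − j1840 Ω
|Z| = √(940² + 1840²) = 2070 Ω
∠Z = arctan(-1840/940) = -63.0°
cos φ = cos(-63.0°) = 0.455

0.455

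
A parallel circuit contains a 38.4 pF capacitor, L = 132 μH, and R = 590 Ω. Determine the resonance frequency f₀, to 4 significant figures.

2.235 MHz

ω₀ = 1/√(LC) = 1/√(0.000132 × 3.84e-11) = 1.405e+07 rad/s
f₀ = ω₀/(2π) = 2.235 MHz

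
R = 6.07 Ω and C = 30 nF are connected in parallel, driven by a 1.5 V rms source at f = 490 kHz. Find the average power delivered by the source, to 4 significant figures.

ω = 2πf = 3.079e+06 rad/s
X_C = 1/(ωC) = 10.83 Ω
Parallel: admittances add. Y = 1/R + jωC
Y = (0.1647 + j0.09236) S
|Y| = 0.1889 S → |Z| = 1/|Y| = 5.295 Ω, ∠Z = −∠Y = -29.28°
I = V/|Z| = 283.3 mA
P = VI cos φ = 1.5 × 0.2833 × cos(-29.28°) = 370.7 mW

370.7 mW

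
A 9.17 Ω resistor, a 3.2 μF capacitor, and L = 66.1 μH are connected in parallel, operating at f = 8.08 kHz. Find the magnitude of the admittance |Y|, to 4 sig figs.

ω = 2πf = 50770 rad/s
X_L = ωL = 3.356 Ω
X_C = 1/(ωC) = 6.155 Ω
Parallel: admittances add. Y = 1/R + 1/(jωL) + jωC
Y = (0.1091 − j0.1355) S
|Y| = 0.1740 S → |Z| = 1/|Y| = 5.748 Ω, ∠Z = −∠Y = 51.18°

174.0 mS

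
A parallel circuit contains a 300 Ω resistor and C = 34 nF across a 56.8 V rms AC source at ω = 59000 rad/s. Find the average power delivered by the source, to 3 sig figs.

X_C = 1/(ωC) = 499 Ω
Parallel: admittances add. Y = 1/R + jωC
Y = (0.00333 + j0.00201) S
|Y| = 0.00389 S → |Z| = 1/|Y| = 257 Ω, ∠Z = −∠Y = -31.0°
I = V/|Z| = 221 mA
P = VI cos φ = 56.8 × 0.221 × cos(-31.0°) = 10.8 W

10.8 W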